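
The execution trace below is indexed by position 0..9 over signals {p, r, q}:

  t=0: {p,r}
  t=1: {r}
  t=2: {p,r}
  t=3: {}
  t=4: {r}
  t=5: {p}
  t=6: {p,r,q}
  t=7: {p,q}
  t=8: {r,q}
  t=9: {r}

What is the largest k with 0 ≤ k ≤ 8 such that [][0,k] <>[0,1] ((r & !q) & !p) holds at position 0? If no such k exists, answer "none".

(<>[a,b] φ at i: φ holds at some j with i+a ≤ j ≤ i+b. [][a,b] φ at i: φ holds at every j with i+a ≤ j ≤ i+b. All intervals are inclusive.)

<>[0,1] ((r & !q) & !p) must hold from j=0 onward; find where it first fails.
  j=0: holds
  j=1: holds
  j=2: fails
Holds on [0,1], so largest k = 1.

1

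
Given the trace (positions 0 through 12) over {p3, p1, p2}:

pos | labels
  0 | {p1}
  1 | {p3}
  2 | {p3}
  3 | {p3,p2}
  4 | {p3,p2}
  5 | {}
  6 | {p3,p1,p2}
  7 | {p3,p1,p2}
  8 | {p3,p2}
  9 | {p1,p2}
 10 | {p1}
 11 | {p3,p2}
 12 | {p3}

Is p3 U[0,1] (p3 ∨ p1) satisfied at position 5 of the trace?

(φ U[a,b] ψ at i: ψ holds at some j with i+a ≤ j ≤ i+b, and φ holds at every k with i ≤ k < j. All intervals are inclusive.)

No

Need some j in [5,6] with (p3 ∨ p1), and p3 at every k in [5,j-1].
  j=5: (p3 ∨ p1) false.
  j=6: (p3 ∨ p1) holds, but p3 fails at k=5 → not this j.
No j in the window works → until fails.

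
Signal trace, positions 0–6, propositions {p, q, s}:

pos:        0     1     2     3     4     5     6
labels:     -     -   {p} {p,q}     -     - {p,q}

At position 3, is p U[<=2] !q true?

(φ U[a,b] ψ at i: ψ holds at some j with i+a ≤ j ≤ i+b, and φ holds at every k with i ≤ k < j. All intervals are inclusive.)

Need some j in [3,5] with !q, and p at every k in [3,j-1].
  j=3: !q false.
  j=4: !q holds; p holds at every k in [3,3] → satisfied.

Yes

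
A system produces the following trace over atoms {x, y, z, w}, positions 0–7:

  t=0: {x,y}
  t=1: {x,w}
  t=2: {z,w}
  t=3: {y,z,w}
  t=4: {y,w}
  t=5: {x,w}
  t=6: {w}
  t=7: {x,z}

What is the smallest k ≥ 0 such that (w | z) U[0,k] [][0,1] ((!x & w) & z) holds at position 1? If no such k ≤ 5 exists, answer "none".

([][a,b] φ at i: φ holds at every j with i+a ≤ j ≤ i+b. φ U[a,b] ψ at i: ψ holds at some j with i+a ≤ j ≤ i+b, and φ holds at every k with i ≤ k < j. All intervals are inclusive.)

1

Need earliest j ≥ 1 with [][0,1] ((!x & w) & z), and (w | z) at every k in [1,j-1].
  j=1: rhs fails.
  j=2: rhs holds; lhs holds on [1,1]. k = 1.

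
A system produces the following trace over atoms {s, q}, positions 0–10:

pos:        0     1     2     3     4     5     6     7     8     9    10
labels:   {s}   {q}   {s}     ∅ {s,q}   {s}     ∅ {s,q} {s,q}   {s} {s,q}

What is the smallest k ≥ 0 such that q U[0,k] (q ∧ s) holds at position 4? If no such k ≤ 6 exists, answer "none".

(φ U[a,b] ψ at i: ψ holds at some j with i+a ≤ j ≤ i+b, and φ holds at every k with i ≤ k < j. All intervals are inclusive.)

0

Need earliest j ≥ 4 with (q ∧ s), and q at every k in [4,j-1].
  j=4: rhs holds (empty prefix). k = 0.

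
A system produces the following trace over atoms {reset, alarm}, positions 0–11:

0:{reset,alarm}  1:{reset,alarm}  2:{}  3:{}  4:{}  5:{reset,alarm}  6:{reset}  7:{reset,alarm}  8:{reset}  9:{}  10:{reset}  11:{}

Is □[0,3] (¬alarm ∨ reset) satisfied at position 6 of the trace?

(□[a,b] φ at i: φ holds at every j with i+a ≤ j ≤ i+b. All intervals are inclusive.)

Holds

Check (¬alarm ∨ reset) at every j in [6,9]:
  j=6: true
  j=7: true
  j=8: true
  j=9: true
All positions satisfy it → formula holds.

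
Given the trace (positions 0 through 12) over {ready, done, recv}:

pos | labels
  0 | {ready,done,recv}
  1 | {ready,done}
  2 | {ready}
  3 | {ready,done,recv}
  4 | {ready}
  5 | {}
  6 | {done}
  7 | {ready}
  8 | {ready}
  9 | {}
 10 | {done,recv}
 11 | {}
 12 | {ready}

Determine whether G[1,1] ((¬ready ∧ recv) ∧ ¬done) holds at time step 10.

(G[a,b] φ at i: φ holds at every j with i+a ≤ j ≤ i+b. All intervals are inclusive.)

Check ((¬ready ∧ recv) ∧ ¬done) at every j in [11,11]:
  j=11: false
Fails at j=11 → formula fails.

False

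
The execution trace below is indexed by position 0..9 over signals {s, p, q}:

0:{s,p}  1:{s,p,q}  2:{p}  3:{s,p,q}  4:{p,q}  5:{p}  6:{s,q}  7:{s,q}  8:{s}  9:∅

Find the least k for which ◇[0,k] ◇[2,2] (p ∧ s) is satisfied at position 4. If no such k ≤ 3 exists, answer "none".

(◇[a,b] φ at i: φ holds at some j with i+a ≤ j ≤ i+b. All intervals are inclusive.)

Scan j = 4,5,… for ◇[2,2] (p ∧ s):
  j=4: fails
  j=5: fails
  j=6: fails
  j=7: fails
No j in [4,7] satisfies it → none.

none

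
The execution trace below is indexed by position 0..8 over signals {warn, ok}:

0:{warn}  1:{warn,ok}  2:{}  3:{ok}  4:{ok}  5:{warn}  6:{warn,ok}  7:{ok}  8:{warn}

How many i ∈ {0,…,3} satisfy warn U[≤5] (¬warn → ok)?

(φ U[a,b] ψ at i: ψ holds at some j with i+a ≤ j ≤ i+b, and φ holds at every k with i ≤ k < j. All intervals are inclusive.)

Evaluate at each i in [0,3]:
  i=0: ✓ (rhs at j=0)
  i=1: ✓ (rhs at j=1)
  i=2: ✗ (lhs fails at k=2 before rhs at j=3)
  i=3: ✓ (rhs at j=3)
Positions where it holds: {0, 1, 3} → 3.

3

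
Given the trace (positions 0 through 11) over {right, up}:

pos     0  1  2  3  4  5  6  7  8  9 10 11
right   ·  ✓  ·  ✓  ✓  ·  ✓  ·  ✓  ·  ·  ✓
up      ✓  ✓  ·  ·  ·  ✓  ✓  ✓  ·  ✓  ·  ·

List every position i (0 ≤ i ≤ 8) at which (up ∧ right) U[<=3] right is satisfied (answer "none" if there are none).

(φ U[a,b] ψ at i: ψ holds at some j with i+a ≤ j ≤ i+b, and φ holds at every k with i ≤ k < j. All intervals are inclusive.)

1, 3, 4, 6, 8

Evaluate at each i in [0,8]:
  i=0: ✗ (lhs fails at k=0 before rhs at j=1)
  i=1: ✓ (rhs at j=1)
  i=2: ✗ (lhs fails at k=2 before rhs at j=3)
  i=3: ✓ (rhs at j=3)
  i=4: ✓ (rhs at j=4)
  i=5: ✗ (lhs fails at k=5 before rhs at j=6)
  i=6: ✓ (rhs at j=6)
  i=7: ✗ (lhs fails at k=7 before rhs at j=8)
  i=8: ✓ (rhs at j=8)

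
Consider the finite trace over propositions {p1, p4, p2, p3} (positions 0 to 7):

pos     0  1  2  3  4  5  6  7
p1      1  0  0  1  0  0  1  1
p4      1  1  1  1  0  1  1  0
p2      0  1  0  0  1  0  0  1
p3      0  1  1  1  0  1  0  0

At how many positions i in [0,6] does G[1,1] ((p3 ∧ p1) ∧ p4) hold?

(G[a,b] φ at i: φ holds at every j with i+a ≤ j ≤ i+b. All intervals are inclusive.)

1

Evaluate at each i in [0,6]:
  i=0: ✗ (fails at j=1)
  i=1: ✗ (fails at j=2)
  i=2: ✓ (all of [3,3])
  i=3: ✗ (fails at j=4)
  i=4: ✗ (fails at j=5)
  i=5: ✗ (fails at j=6)
  i=6: ✗ (fails at j=7)
Positions where it holds: {2} → 1.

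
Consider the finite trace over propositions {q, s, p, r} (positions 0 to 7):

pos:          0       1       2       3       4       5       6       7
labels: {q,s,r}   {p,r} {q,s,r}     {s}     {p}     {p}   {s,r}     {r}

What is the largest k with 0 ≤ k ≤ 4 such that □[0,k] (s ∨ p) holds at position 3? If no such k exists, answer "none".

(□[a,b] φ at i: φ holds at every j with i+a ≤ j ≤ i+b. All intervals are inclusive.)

3

(s ∨ p) must hold from j=3 onward; find where it first fails.
  j=3: holds
  j=4: holds
  j=5: holds
  j=6: holds
  j=7: fails
Holds on [3,6], so largest k = 3.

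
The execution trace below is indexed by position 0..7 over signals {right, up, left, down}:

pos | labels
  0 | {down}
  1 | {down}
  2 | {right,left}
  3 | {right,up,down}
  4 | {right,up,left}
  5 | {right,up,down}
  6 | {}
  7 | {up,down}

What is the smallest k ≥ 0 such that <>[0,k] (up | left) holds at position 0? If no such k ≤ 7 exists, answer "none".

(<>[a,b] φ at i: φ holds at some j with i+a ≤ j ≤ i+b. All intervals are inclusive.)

Scan j = 0,1,… for (up | left):
  j=0: fails
  j=1: fails
  j=2: holds
First hit at j=2, so smallest k = 2-0 = 2.

2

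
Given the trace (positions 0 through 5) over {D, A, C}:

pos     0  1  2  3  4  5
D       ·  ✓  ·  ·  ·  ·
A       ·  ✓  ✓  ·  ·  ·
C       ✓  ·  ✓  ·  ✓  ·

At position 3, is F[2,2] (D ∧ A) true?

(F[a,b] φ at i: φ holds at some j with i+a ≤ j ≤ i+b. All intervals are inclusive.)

False

Check (D ∧ A) at each j in [5,5]:
  j=5: false
No position in the window satisfies it → formula fails.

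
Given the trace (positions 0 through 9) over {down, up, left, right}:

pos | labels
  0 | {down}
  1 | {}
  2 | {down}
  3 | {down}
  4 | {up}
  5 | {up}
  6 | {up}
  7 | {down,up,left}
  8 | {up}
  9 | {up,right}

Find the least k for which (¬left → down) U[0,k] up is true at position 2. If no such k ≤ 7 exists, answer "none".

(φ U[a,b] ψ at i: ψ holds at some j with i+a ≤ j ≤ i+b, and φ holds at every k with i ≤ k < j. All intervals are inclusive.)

Need earliest j ≥ 2 with up, and (¬left → down) at every k in [2,j-1].
  j=2: rhs fails.
  j=3: rhs fails.
  j=4: rhs holds; lhs holds on [2,3]. k = 2.

2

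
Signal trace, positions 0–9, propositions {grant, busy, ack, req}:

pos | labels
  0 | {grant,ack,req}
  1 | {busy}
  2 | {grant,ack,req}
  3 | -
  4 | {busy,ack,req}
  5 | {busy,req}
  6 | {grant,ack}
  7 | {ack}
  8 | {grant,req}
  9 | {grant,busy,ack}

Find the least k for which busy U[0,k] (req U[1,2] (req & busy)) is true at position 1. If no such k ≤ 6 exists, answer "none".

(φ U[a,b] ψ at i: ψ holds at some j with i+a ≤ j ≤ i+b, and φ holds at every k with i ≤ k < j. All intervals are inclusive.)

none

Need earliest j ≥ 1 with (req U[1,2] (req & busy)), and busy at every k in [1,j-1].
  j=1: rhs fails.
  j=2: rhs fails.
  j=3: rhs fails.
  j=4: rhs holds but lhs fails at k=2.
  j=5: rhs fails.
  j=6: rhs fails.
  j=7: rhs fails.
No witness within the range → none.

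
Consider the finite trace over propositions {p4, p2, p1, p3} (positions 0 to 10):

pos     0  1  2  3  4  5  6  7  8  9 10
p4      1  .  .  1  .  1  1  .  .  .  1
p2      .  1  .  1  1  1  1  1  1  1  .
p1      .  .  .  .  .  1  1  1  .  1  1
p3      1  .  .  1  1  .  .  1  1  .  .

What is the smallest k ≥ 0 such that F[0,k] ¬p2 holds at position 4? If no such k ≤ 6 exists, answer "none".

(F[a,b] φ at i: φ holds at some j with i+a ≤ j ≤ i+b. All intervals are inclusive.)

Scan j = 4,5,… for ¬p2:
  j=4: fails
  j=5: fails
  j=6: fails
  j=7: fails
  j=8: fails
  j=9: fails
  j=10: holds
First hit at j=10, so smallest k = 10-4 = 6.

6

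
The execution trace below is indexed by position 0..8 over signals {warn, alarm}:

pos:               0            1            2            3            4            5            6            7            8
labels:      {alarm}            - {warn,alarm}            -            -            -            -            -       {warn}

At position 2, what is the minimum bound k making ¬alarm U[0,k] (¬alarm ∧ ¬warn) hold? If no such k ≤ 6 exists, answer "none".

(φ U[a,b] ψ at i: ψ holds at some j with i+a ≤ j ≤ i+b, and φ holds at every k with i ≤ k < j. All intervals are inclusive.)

none

Need earliest j ≥ 2 with (¬alarm ∧ ¬warn), and ¬alarm at every k in [2,j-1].
  j=2: rhs fails.
  j=3: rhs holds but lhs fails at k=2.
  j=4: rhs holds but lhs fails at k=2.
  j=5: rhs holds but lhs fails at k=2.
  j=6: rhs holds but lhs fails at k=2.
  j=7: rhs holds but lhs fails at k=2.
  j=8: rhs fails.
No witness within the range → none.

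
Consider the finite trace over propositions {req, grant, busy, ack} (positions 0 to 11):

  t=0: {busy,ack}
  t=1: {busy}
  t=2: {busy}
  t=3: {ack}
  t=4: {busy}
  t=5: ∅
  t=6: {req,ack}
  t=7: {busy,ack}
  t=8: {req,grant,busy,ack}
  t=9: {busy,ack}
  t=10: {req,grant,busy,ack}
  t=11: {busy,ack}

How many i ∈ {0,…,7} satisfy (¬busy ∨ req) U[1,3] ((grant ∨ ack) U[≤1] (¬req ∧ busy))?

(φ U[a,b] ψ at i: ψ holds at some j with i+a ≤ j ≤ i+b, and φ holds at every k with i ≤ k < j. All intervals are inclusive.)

3

Evaluate at each i in [0,7]:
  i=0: ✗ (lhs fails at k=0 before rhs at j=1)
  i=1: ✗ (lhs fails at k=1 before rhs at j=2)
  i=2: ✗ (lhs fails at k=2 before rhs at j=3)
  i=3: ✓ (rhs at j=4; lhs holds on [3,3])
  i=4: ✗ (lhs fails at k=4 before rhs at j=6)
  i=5: ✓ (rhs at j=6; lhs holds on [5,5])
  i=6: ✓ (rhs at j=7; lhs holds on [6,6])
  i=7: ✗ (lhs fails at k=7 before rhs at j=8)
Positions where it holds: {3, 5, 6} → 3.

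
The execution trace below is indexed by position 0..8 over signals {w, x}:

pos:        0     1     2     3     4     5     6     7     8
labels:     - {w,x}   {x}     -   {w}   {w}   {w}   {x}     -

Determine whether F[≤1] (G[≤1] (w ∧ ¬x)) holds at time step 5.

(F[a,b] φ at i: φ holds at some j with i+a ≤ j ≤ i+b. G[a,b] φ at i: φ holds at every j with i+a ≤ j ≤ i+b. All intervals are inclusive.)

True

Check G[≤1] (w ∧ ¬x) at each j in [5,6]:
  j=5: holds on [5,6]
  j=6: fails at 7
Found at j=5 → formula holds.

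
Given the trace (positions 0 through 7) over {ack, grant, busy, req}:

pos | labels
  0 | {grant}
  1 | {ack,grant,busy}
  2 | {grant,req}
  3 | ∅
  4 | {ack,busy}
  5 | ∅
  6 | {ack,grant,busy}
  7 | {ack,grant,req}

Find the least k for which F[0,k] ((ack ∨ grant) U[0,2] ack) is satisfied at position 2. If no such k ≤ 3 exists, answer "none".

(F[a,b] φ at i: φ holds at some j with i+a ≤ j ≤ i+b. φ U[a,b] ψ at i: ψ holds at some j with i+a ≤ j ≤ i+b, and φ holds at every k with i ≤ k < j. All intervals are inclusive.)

Scan j = 2,3,… for ((ack ∨ grant) U[0,2] ack):
  j=2: fails
  j=3: fails
  j=4: holds
First hit at j=4, so smallest k = 4-2 = 2.

2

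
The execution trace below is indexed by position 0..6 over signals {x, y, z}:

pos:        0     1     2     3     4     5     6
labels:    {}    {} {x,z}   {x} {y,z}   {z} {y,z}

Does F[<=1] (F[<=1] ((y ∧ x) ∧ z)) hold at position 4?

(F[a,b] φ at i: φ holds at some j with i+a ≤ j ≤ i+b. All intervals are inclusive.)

Check F[<=1] ((y ∧ x) ∧ z) at each j in [4,5]:
  j=4: fails (none in [4,5])
  j=5: fails (none in [5,6])
No position in the window satisfies it → formula fails.

False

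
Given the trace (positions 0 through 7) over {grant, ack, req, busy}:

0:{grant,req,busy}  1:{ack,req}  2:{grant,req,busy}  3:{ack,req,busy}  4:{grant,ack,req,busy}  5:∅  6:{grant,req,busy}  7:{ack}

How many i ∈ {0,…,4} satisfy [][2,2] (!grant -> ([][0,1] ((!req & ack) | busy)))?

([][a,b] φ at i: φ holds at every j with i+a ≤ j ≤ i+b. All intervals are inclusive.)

4

Evaluate at each i in [0,4]:
  i=0: ✓ (all of [2,2])
  i=1: ✓ (all of [3,3])
  i=2: ✓ (all of [4,4])
  i=3: ✗ (fails at j=5)
  i=4: ✓ (all of [6,6])
Positions where it holds: {0, 1, 2, 4} → 4.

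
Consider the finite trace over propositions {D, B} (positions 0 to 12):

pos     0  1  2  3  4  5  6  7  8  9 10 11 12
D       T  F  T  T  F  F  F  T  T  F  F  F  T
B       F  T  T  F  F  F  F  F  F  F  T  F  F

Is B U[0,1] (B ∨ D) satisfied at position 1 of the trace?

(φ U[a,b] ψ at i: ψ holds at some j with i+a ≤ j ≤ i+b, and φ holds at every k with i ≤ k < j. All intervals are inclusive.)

Yes

Need some j in [1,2] with (B ∨ D), and B at every k in [1,j-1].
  j=1: (B ∨ D) holds; no prefix to check → satisfied.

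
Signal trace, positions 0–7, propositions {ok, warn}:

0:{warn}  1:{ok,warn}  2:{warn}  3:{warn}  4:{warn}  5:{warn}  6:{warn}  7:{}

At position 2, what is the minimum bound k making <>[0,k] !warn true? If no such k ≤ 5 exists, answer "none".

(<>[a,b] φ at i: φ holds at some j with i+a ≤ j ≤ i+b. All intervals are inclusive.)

5

Scan j = 2,3,… for !warn:
  j=2: fails
  j=3: fails
  j=4: fails
  j=5: fails
  j=6: fails
  j=7: holds
First hit at j=7, so smallest k = 7-2 = 5.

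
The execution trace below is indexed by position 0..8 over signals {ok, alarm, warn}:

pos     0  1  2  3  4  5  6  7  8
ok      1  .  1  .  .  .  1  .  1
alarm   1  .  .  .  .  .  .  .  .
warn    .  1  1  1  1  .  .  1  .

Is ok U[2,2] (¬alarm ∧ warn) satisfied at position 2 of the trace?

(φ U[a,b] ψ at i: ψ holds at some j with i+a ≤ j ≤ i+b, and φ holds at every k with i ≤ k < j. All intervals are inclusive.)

Need some j in [4,4] with (¬alarm ∧ warn), and ok at every k in [2,j-1].
  j=4: (¬alarm ∧ warn) holds, but ok fails at k=3 → not this j.
No j in the window works → until fails.

No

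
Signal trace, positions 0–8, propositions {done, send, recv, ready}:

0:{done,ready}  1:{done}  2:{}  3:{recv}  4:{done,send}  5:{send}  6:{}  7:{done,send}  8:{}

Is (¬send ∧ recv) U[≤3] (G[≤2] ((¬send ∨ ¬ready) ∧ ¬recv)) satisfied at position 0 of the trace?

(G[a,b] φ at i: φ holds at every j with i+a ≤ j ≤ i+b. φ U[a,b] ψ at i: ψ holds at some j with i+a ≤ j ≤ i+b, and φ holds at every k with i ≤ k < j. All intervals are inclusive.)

True

Need some j in [0,3] with G[≤2] ((¬send ∨ ¬ready) ∧ ¬recv), and (¬send ∧ recv) at every k in [0,j-1].
  j=0: G[≤2] ((¬send ∨ ¬ready) ∧ ¬recv) holds; no prefix to check → satisfied.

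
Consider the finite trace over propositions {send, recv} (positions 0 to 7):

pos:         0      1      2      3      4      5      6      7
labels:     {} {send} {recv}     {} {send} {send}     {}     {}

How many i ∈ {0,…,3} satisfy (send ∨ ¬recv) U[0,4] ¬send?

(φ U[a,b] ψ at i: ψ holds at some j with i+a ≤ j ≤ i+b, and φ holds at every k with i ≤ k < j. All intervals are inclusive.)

Evaluate at each i in [0,3]:
  i=0: ✓ (rhs at j=0)
  i=1: ✓ (rhs at j=2; lhs holds on [1,1])
  i=2: ✓ (rhs at j=2)
  i=3: ✓ (rhs at j=3)
Positions where it holds: {0, 1, 2, 3} → 4.

4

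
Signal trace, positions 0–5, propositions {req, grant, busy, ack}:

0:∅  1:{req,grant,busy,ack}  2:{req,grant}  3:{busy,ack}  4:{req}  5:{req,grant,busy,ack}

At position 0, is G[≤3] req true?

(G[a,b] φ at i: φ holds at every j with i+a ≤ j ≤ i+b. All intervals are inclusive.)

False

Check req at every j in [0,3]:
  j=0: false
  j=1: true
  j=2: true
  j=3: false
Fails at j=0 → formula fails.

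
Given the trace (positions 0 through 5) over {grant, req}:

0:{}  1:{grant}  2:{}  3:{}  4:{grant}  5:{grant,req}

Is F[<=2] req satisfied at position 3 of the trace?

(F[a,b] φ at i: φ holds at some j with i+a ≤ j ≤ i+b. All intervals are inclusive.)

Check req at each j in [3,5]:
  j=3: false
  j=4: false
  j=5: true
Found at j=5 → formula holds.

Yes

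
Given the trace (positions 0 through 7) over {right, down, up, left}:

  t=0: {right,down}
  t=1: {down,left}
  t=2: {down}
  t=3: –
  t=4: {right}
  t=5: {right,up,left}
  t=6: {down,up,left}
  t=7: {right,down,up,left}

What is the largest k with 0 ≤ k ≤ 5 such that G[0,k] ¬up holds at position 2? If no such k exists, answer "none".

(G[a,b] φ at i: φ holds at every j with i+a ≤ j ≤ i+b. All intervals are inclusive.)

¬up must hold from j=2 onward; find where it first fails.
  j=2: holds
  j=3: holds
  j=4: holds
  j=5: fails
Holds on [2,4], so largest k = 2.

2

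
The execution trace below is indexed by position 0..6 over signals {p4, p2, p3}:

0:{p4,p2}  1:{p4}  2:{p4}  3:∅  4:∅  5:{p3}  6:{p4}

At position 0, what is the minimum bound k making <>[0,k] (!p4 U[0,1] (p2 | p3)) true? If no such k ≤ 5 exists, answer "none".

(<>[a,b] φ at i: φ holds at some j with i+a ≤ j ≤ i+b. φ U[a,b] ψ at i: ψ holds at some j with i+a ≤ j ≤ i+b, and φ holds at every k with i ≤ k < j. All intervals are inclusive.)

0

Scan j = 0,1,… for (!p4 U[0,1] (p2 | p3)):
  j=0: holds
First hit at j=0, so smallest k = 0-0 = 0.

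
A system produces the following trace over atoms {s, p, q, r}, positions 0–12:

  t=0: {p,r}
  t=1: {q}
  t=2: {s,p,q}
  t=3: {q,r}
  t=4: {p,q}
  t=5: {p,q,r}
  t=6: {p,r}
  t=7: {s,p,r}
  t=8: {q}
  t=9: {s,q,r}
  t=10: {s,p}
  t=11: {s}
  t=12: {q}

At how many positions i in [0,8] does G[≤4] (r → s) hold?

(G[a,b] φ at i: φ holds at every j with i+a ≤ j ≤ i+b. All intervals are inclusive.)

2

Evaluate at each i in [0,8]:
  i=0: ✗ (fails at j=0)
  i=1: ✗ (fails at j=3)
  i=2: ✗ (fails at j=3)
  i=3: ✗ (fails at j=3)
  i=4: ✗ (fails at j=5)
  i=5: ✗ (fails at j=5)
  i=6: ✗ (fails at j=6)
  i=7: ✓ (all of [7,11])
  i=8: ✓ (all of [8,12])
Positions where it holds: {7, 8} → 2.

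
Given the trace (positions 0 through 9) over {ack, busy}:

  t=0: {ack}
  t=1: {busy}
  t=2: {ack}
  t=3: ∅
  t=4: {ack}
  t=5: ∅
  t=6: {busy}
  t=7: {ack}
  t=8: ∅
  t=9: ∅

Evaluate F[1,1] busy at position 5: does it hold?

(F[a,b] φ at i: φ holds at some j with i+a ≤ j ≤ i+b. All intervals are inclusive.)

Yes

Check busy at each j in [6,6]:
  j=6: true
Found at j=6 → formula holds.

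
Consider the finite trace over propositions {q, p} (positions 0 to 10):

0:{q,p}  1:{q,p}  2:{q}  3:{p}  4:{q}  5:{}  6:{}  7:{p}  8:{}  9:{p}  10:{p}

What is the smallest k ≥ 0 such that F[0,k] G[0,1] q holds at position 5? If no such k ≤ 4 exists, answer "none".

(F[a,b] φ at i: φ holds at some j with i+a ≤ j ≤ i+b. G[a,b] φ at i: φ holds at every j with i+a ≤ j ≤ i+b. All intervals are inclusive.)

Scan j = 5,6,… for G[0,1] q:
  j=5: fails
  j=6: fails
  j=7: fails
  j=8: fails
  j=9: fails
No j in [5,9] satisfies it → none.

none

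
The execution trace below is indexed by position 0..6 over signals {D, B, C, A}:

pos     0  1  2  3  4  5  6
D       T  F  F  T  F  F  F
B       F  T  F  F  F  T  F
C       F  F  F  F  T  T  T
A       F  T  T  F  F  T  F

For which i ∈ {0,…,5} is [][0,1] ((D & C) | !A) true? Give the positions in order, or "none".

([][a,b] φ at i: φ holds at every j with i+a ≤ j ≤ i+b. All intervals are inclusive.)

3

Evaluate at each i in [0,5]:
  i=0: ✗ (fails at j=1)
  i=1: ✗ (fails at j=1)
  i=2: ✗ (fails at j=2)
  i=3: ✓ (all of [3,4])
  i=4: ✗ (fails at j=5)
  i=5: ✗ (fails at j=5)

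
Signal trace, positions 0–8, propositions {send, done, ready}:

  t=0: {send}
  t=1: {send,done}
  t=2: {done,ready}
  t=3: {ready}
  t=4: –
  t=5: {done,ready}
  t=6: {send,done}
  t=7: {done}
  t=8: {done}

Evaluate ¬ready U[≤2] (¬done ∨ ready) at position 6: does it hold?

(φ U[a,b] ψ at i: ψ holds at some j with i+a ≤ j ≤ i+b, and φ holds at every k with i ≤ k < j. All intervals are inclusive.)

False

Need some j in [6,8] with (¬done ∨ ready), and ¬ready at every k in [6,j-1].
  j=6: (¬done ∨ ready) false.
  j=7: (¬done ∨ ready) false.
  j=8: (¬done ∨ ready) false.
No j in the window works → until fails.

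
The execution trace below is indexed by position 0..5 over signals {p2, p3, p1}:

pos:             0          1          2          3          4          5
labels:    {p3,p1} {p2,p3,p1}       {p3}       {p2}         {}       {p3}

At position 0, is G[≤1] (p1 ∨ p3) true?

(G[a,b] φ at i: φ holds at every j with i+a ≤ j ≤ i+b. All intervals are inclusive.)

Check (p1 ∨ p3) at every j in [0,1]:
  j=0: true
  j=1: true
All positions satisfy it → formula holds.

Holds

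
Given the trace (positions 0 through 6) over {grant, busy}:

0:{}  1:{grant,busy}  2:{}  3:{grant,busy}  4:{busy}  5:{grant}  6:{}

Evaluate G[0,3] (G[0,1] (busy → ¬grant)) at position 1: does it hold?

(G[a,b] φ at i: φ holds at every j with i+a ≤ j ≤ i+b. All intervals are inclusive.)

Check G[0,1] (busy → ¬grant) at every j in [1,4]:
  j=1: fails at 1
  j=2: fails at 3
  j=3: fails at 3
  j=4: holds on [4,5]
Fails at j=1 → formula fails.

No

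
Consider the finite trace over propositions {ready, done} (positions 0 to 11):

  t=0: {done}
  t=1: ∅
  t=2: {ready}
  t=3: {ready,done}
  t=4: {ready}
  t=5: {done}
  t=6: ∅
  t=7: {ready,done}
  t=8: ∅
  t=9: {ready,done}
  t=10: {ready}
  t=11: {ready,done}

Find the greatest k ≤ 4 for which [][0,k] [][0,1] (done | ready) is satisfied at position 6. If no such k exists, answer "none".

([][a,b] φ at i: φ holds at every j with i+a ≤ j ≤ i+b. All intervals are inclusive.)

none

[][0,1] (done | ready) must hold from j=6 onward; find where it first fails.
  j=6: fails → no k works.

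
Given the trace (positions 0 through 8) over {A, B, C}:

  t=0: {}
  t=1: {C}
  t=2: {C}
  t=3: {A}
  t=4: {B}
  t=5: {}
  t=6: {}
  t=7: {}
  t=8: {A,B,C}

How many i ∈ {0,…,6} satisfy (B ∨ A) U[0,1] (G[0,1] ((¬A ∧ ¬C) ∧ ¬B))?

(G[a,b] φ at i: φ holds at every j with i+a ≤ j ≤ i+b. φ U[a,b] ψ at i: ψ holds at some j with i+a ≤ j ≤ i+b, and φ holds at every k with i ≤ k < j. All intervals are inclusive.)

Evaluate at each i in [0,6]:
  i=0: ✗ (no rhs in [0,1])
  i=1: ✗ (no rhs in [1,2])
  i=2: ✗ (no rhs in [2,3])
  i=3: ✗ (no rhs in [3,4])
  i=4: ✓ (rhs at j=5; lhs holds on [4,4])
  i=5: ✓ (rhs at j=5)
  i=6: ✓ (rhs at j=6)
Positions where it holds: {4, 5, 6} → 3.

3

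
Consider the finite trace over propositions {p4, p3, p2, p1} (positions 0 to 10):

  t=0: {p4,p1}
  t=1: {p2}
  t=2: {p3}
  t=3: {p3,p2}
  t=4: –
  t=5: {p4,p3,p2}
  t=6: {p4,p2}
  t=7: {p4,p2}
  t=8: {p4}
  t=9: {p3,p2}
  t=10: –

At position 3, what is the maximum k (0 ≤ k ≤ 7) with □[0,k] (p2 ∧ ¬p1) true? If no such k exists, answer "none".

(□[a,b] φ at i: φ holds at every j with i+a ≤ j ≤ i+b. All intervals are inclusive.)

0

(p2 ∧ ¬p1) must hold from j=3 onward; find where it first fails.
  j=3: holds
  j=4: fails
Holds on [3,3], so largest k = 0.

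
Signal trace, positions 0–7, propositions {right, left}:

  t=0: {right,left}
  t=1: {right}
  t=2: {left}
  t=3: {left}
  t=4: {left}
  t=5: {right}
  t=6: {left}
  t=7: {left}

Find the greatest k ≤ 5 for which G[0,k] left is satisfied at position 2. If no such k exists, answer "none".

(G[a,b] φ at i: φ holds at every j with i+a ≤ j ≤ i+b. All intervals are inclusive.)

2

left must hold from j=2 onward; find where it first fails.
  j=2: holds
  j=3: holds
  j=4: holds
  j=5: fails
Holds on [2,4], so largest k = 2.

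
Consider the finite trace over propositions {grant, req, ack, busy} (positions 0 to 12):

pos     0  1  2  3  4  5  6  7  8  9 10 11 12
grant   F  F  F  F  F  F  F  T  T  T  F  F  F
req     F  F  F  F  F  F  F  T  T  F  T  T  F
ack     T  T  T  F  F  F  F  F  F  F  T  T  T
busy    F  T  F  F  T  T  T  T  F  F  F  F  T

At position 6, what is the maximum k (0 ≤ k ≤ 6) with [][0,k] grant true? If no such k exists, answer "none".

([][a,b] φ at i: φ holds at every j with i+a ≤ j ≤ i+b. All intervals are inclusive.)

grant must hold from j=6 onward; find where it first fails.
  j=6: fails → no k works.

none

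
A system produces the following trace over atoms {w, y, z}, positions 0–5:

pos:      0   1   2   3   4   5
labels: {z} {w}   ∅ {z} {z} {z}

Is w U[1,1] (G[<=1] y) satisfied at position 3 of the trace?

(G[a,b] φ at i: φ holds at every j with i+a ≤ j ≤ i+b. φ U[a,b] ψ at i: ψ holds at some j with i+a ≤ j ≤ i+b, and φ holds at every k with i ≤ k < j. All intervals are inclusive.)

Need some j in [4,4] with G[<=1] y, and w at every k in [3,j-1].
  j=4: G[<=1] y — fails at 4.
No j in the window works → until fails.

Does not hold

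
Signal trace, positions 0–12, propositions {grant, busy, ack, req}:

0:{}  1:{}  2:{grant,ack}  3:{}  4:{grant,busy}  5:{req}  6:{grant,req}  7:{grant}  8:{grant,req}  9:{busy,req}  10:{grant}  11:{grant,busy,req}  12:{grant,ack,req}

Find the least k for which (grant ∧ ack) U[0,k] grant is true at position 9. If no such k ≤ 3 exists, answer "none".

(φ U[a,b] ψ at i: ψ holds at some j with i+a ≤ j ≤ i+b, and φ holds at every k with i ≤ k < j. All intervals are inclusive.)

Need earliest j ≥ 9 with grant, and (grant ∧ ack) at every k in [9,j-1].
  j=9: rhs fails.
  j=10: rhs holds but lhs fails at k=9.
  j=11: rhs holds but lhs fails at k=9.
  j=12: rhs holds but lhs fails at k=9.
No witness within the range → none.

none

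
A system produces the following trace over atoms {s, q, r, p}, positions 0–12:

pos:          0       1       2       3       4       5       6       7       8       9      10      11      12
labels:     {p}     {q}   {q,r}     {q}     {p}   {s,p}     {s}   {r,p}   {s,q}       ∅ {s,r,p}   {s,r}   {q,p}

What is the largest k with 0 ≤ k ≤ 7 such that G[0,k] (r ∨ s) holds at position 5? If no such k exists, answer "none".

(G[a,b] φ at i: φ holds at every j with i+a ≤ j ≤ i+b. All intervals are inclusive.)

3

(r ∨ s) must hold from j=5 onward; find where it first fails.
  j=5: holds
  j=6: holds
  j=7: holds
  j=8: holds
  j=9: fails
Holds on [5,8], so largest k = 3.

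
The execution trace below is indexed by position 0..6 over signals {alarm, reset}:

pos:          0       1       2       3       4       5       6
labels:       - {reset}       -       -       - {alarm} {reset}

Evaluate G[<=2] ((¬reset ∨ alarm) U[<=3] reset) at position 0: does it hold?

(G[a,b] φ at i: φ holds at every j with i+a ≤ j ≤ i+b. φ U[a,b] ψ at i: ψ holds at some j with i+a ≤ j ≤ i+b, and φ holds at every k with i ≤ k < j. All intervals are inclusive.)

Check ((¬reset ∨ alarm) U[<=3] reset) at every j in [0,2]:
  j=0: holds
  j=1: holds
  j=2: fails
Fails at j=2 → formula fails.

Does not hold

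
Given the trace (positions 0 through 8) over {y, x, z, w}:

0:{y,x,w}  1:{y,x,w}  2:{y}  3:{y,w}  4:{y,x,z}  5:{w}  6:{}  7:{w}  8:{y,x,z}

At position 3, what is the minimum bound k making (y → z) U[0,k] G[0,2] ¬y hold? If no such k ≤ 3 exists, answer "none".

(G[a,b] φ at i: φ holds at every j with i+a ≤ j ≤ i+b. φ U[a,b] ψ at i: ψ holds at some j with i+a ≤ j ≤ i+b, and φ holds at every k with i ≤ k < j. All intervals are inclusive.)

Need earliest j ≥ 3 with G[0,2] ¬y, and (y → z) at every k in [3,j-1].
  j=3: rhs fails.
  j=4: rhs fails.
  j=5: rhs holds but lhs fails at k=3.
  j=6: rhs fails.
No witness within the range → none.

none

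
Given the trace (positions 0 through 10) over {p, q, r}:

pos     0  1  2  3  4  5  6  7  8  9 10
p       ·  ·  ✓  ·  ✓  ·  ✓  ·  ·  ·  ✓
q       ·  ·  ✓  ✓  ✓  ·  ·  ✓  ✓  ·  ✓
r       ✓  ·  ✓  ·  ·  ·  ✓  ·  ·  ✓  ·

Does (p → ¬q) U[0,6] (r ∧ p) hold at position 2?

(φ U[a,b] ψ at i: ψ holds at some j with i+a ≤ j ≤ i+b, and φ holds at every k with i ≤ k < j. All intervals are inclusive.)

Need some j in [2,8] with (r ∧ p), and (p → ¬q) at every k in [2,j-1].
  j=2: (r ∧ p) holds; no prefix to check → satisfied.

Holds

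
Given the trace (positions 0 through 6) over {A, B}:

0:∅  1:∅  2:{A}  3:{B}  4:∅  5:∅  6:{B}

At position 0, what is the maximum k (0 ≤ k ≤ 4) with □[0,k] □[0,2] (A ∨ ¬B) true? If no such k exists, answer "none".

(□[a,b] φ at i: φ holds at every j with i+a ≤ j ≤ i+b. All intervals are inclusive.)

0

□[0,2] (A ∨ ¬B) must hold from j=0 onward; find where it first fails.
  j=0: holds
  j=1: fails
Holds on [0,0], so largest k = 0.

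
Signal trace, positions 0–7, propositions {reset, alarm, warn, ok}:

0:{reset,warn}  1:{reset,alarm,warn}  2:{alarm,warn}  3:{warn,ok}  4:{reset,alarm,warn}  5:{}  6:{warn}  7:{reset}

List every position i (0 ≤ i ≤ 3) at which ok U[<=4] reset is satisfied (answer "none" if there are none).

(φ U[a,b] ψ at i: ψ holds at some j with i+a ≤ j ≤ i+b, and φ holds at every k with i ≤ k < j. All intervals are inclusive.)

0, 1, 3

Evaluate at each i in [0,3]:
  i=0: ✓ (rhs at j=0)
  i=1: ✓ (rhs at j=1)
  i=2: ✗ (lhs fails at k=2 before rhs at j=4)
  i=3: ✓ (rhs at j=4; lhs holds on [3,3])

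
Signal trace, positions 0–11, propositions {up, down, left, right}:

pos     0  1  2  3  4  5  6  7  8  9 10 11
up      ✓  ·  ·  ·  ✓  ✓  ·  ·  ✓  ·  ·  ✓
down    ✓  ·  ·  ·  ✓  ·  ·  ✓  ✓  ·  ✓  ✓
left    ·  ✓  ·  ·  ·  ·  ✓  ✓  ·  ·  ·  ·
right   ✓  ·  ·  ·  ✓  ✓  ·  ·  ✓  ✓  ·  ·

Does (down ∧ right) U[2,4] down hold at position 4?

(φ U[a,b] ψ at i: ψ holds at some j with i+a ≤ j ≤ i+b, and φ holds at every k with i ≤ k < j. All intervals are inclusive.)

Does not hold

Need some j in [6,8] with down, and (down ∧ right) at every k in [4,j-1].
  j=6: down false.
  j=7: down holds, but (down ∧ right) fails at k=5 → not this j.
  j=8: down holds, but (down ∧ right) fails at k=5 → not this j.
No j in the window works → until fails.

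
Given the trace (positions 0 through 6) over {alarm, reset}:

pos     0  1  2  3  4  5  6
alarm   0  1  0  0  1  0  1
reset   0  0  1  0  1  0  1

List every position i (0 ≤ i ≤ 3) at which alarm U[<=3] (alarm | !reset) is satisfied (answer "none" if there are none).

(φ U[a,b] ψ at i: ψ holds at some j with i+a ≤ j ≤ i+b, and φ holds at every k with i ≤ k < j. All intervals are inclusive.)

0, 1, 3

Evaluate at each i in [0,3]:
  i=0: ✓ (rhs at j=0)
  i=1: ✓ (rhs at j=1)
  i=2: ✗ (lhs fails at k=2 before rhs at j=3)
  i=3: ✓ (rhs at j=3)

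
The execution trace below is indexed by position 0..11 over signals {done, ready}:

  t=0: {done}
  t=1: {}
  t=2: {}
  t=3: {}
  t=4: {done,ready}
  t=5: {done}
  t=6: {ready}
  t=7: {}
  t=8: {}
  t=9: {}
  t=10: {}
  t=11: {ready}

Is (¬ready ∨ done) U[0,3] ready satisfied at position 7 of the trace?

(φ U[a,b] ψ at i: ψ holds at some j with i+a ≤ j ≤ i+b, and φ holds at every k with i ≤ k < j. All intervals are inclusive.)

Need some j in [7,10] with ready, and (¬ready ∨ done) at every k in [7,j-1].
  j=7: ready false.
  j=8: ready false.
  j=9: ready false.
  j=10: ready false.
No j in the window works → until fails.

No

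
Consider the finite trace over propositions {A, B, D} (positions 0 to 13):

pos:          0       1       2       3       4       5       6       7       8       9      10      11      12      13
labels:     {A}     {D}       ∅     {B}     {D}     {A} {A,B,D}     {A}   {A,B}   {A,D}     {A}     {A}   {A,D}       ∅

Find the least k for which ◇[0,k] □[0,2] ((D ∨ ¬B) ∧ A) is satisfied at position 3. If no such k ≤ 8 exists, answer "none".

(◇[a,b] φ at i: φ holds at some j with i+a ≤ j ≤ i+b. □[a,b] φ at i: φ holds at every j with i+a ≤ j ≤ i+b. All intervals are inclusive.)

Scan j = 3,4,… for □[0,2] ((D ∨ ¬B) ∧ A):
  j=3: fails
  j=4: fails
  j=5: holds
First hit at j=5, so smallest k = 5-3 = 2.

2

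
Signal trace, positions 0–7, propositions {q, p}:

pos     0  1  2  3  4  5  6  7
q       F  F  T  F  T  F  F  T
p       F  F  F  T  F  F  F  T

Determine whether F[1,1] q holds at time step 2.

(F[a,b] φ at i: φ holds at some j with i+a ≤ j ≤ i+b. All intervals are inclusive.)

Check q at each j in [3,3]:
  j=3: false
No position in the window satisfies it → formula fails.

Does not hold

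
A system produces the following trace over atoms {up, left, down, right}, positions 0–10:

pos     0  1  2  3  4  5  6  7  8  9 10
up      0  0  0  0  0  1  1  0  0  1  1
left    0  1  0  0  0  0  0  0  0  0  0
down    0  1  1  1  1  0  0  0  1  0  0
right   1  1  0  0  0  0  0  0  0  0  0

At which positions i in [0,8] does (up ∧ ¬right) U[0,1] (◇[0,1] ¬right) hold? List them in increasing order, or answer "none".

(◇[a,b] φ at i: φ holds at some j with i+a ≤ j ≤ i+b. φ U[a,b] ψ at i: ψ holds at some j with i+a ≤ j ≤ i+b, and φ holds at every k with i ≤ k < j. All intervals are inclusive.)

1, 2, 3, 4, 5, 6, 7, 8

Evaluate at each i in [0,8]:
  i=0: ✗ (lhs fails at k=0 before rhs at j=1)
  i=1: ✓ (rhs at j=1)
  i=2: ✓ (rhs at j=2)
  i=3: ✓ (rhs at j=3)
  i=4: ✓ (rhs at j=4)
  i=5: ✓ (rhs at j=5)
  i=6: ✓ (rhs at j=6)
  i=7: ✓ (rhs at j=7)
  i=8: ✓ (rhs at j=8)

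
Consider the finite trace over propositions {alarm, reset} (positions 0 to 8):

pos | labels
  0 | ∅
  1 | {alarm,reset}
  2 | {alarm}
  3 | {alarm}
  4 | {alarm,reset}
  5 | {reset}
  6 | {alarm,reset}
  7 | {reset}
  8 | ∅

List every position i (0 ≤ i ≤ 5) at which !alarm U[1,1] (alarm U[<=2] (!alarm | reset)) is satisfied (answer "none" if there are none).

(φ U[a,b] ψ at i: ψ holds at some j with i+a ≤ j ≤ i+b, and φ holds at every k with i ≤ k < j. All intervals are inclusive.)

0, 5

Evaluate at each i in [0,5]:
  i=0: ✓ (rhs at j=1; lhs holds on [0,0])
  i=1: ✗ (lhs fails at k=1 before rhs at j=2)
  i=2: ✗ (lhs fails at k=2 before rhs at j=3)
  i=3: ✗ (lhs fails at k=3 before rhs at j=4)
  i=4: ✗ (lhs fails at k=4 before rhs at j=5)
  i=5: ✓ (rhs at j=6; lhs holds on [5,5])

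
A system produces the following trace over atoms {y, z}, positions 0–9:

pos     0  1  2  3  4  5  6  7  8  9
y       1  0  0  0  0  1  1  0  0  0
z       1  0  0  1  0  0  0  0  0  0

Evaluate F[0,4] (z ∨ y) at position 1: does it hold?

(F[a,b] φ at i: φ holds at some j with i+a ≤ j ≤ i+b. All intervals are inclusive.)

Check (z ∨ y) at each j in [1,5]:
  j=1: false
  j=2: false
  j=3: true
  j=4: false
  j=5: true
Found at j=3 → formula holds.

Holds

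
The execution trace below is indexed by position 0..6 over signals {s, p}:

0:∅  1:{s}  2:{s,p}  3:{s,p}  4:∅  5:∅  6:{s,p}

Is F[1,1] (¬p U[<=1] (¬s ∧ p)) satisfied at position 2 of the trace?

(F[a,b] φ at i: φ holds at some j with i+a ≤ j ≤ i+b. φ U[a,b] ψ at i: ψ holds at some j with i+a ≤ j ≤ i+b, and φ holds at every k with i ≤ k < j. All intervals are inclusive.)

Check (¬p U[<=1] (¬s ∧ p)) at each j in [3,3]:
  j=3: fails
No position in the window satisfies it → formula fails.

Does not hold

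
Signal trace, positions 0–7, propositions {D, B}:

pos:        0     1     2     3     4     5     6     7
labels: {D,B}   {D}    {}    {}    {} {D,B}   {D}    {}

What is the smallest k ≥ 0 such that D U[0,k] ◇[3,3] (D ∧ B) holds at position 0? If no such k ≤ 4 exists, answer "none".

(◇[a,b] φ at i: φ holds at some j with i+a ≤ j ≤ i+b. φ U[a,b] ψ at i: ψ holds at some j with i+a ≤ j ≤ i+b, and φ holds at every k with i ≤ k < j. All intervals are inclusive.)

Need earliest j ≥ 0 with ◇[3,3] (D ∧ B), and D at every k in [0,j-1].
  j=0: rhs fails.
  j=1: rhs fails.
  j=2: rhs holds; lhs holds on [0,1]. k = 2.

2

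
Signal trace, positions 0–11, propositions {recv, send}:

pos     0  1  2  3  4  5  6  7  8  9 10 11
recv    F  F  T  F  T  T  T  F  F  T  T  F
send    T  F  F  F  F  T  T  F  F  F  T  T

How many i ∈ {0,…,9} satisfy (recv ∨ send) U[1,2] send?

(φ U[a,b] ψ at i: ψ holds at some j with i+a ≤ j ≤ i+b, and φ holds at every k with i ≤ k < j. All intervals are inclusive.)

3

Evaluate at each i in [0,9]:
  i=0: ✗ (no rhs in [1,2])
  i=1: ✗ (no rhs in [2,3])
  i=2: ✗ (no rhs in [3,4])
  i=3: ✗ (lhs fails at k=3 before rhs at j=5)
  i=4: ✓ (rhs at j=5; lhs holds on [4,4])
  i=5: ✓ (rhs at j=6; lhs holds on [5,5])
  i=6: ✗ (no rhs in [7,8])
  i=7: ✗ (no rhs in [8,9])
  i=8: ✗ (lhs fails at k=8 before rhs at j=10)
  i=9: ✓ (rhs at j=10; lhs holds on [9,9])
Positions where it holds: {4, 5, 9} → 3.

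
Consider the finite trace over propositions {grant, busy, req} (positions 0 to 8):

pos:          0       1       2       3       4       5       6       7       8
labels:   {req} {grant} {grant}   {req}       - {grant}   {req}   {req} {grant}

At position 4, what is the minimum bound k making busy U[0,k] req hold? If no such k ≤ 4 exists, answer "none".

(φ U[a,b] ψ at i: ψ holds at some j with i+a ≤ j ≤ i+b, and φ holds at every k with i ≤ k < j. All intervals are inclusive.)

none

Need earliest j ≥ 4 with req, and busy at every k in [4,j-1].
  j=4: rhs fails.
  j=5: rhs fails.
  j=6: rhs holds but lhs fails at k=4.
  j=7: rhs holds but lhs fails at k=4.
  j=8: rhs fails.
No witness within the range → none.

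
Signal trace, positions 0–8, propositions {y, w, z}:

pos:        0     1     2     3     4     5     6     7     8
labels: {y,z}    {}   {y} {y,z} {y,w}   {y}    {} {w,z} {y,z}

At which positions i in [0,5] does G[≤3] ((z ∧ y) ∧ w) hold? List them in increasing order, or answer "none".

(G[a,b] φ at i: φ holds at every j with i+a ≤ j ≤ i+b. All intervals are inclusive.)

none

Evaluate at each i in [0,5]:
  i=0: ✗ (fails at j=0)
  i=1: ✗ (fails at j=1)
  i=2: ✗ (fails at j=2)
  i=3: ✗ (fails at j=3)
  i=4: ✗ (fails at j=4)
  i=5: ✗ (fails at j=5)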